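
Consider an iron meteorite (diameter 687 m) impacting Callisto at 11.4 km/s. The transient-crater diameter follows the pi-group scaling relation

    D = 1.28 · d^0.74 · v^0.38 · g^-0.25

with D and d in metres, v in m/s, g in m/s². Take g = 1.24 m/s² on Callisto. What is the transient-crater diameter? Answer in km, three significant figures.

In SI units: v = 11400 m/s.
d^0.74 = 687^0.74 = 125.7
v^0.38 = 11400^0.38 = 34.80
g^-0.25 = 1.24^-0.25 = 0.9476
D = 1.28 × 125.7 × 34.80 × 0.9476 = 5306 m
   = 5.306 km

D ≈ 5.31 km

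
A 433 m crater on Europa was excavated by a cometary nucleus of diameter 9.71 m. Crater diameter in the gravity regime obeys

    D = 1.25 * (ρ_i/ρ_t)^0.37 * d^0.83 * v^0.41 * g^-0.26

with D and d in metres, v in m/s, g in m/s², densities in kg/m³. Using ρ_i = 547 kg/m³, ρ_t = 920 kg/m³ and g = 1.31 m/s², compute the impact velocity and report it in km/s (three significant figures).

Rearranging for v: v = [D / (1.25 · (547/920)^0.37 · 9.71^0.83 · 1.31^-0.26)]^(1/0.41).
(547/920)^0.37 = 0.8250
9.71^0.83 = 6.598
1.31^-0.26 = 0.9322
Denominator = 1.25 × 0.8250 × 6.598 × 0.9322 = 6.343
D / 6.343 = 433 / 6.343 = 68.26
v = 68.26^(1/0.41) = 68.26^2.439 = 29753 m/s

v ≈ 29.8 km/s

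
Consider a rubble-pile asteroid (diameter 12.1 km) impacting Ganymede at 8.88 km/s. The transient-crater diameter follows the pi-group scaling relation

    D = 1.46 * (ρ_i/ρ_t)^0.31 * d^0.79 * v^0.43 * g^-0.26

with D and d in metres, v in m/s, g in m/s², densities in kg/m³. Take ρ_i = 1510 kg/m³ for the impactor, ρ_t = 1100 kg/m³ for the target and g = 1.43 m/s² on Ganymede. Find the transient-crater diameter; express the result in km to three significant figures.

D ≈ 123 km

In SI units: d = 12100 m, v = 8880 m/s.
(ρ_i/ρ_t)^0.31 = (1510/1100)^0.31 = 1.103
d^0.79 = 12100^0.79 = 1680
v^0.43 = 8880^0.43 = 49.87
g^-0.26 = 1.43^-0.26 = 0.9112
D = 1.46 × 1.103 × 1680 × 49.87 × 0.9112 = 1.229 × 10^5 m
   = 122.9 km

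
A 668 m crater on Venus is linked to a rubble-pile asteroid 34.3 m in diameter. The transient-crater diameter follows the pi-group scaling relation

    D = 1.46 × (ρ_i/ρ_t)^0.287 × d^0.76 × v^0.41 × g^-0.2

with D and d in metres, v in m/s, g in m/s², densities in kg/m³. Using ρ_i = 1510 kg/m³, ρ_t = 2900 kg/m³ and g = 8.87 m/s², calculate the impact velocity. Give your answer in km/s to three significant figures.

v ≈ 20.1 km/s

Rearranging for v: v = [D / (1.46 · (1510/2900)^0.287 · 34.3^0.76 · 8.87^-0.2)]^(1/0.41).
(1510/2900)^0.287 = 0.8292
34.3^0.76 = 14.68
8.87^-0.2 = 0.6463
Denominator = 1.46 × 0.8292 × 14.68 × 0.6463 = 11.49
D / 11.49 = 668 / 11.49 = 58.14
v = 58.14^(1/0.41) = 58.14^2.439 = 20117 m/s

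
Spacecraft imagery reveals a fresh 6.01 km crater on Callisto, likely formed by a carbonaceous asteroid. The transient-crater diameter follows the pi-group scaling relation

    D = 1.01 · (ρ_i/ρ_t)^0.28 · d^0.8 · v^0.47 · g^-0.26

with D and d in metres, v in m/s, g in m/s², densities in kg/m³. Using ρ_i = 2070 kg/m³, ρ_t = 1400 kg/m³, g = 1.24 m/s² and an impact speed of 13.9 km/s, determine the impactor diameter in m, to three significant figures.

Rearranging for d: d = [D / (1.01 · (2070/1400)^0.28 · 13900^0.47 · 1.24^-0.26)]^(1/0.8).
D = 6010 m.
(2070/1400)^0.28 = 1.116
13900^0.47 = 88.56
1.24^-0.26 = 0.9456
Denominator = 1.01 × 1.116 × 88.56 × 0.9456 = 94.39
D / 94.39 = 6010 / 94.39 = 63.67
d = 63.67^(1/0.8) = 63.67^1.25 = 179.9 m

d ≈ 180 m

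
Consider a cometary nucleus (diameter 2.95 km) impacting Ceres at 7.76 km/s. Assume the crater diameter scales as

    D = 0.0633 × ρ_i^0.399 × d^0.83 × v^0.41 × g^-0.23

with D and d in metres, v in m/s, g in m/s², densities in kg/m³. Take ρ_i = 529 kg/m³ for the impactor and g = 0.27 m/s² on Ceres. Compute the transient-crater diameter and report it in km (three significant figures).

In SI units: d = 2950 m, v = 7760 m/s.
ρ_i^0.399 = 529^0.399 = 12.21
d^0.83 = 2950^0.83 = 758.5
v^0.41 = 7760^0.41 = 39.34
g^-0.23 = 0.27^-0.23 = 1.351
D = 0.0633 × 12.21 × 758.5 × 39.34 × 1.351 = 31158 m
   = 31.16 km

D ≈ 31.2 km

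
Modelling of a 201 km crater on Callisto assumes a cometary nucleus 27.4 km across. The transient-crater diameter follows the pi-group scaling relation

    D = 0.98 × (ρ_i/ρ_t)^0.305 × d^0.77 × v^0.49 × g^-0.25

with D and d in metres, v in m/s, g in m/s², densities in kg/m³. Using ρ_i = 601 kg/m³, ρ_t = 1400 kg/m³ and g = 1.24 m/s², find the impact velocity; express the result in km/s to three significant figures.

Rearranging for v: v = [D / (0.98 · (601/1400)^0.305 · 27400^0.77 · 1.24^-0.25)]^(1/0.49).
D = 201000 m.
(601/1400)^0.305 = 0.7727
27400^0.77 = 2613
1.24^-0.25 = 0.9476
Denominator = 0.98 × 0.7727 × 2613 × 0.9476 = 1875
D / 1875 = 201000 / 1875 = 107.2
v = 107.2^(1/0.49) = 107.2^2.0408 = 13907 m/s

v ≈ 13.9 km/s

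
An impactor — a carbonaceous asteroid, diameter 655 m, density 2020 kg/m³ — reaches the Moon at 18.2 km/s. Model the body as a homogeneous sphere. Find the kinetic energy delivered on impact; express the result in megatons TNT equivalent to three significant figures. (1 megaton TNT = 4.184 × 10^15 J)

v = 18200 m/s.
Mass m = (π/6) ρ d³ = (π/6) × 2020 × (655)³ = 2.972 × 10^11 kg
E = ½ m v² = 0.5 × 2.972 × 10^11 × (18200)² = 4.922 × 10^19 J
   = 4.922 × 10^19 / 4.184×10^15 = 11764 Mt

E ≈ 11800 Mt TNT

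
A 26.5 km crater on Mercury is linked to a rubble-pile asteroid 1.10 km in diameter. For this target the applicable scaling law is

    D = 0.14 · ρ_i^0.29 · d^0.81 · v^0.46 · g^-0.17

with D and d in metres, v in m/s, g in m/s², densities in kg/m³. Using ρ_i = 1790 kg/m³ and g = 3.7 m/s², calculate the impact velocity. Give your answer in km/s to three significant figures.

v ≈ 18.9 km/s

Rearranging for v: v = [D / (0.14 · 1790^0.29 · 1100^0.81 · 3.7^-0.17)]^(1/0.46).
D = 26500 m.
1790^0.29 = 8.777
1100^0.81 = 290.8
3.7^-0.17 = 0.8006
Denominator = 0.14 × 8.777 × 290.8 × 0.8006 = 286.1
D / 286.1 = 26500 / 286.1 = 92.62
v = 92.62^(1/0.46) = 92.62^2.1739 = 18855 m/s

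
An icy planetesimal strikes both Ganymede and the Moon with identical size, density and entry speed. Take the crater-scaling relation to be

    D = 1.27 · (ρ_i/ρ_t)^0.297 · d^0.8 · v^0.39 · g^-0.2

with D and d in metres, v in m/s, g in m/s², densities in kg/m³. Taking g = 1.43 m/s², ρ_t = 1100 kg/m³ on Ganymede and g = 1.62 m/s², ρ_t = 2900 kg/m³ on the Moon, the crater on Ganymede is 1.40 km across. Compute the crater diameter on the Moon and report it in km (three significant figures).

D ≈ 1.02 km

The impactor-only factors (d, v, ρ_i) cancel in the ratio, leaving D_Moon/D_Ganymede = (g_Moon/g_Ganymede)^-0.2 · (ρ_t,Ganymede/ρ_t,Moon)^0.297.
(1.62/1.43)^-0.2 = 1.133^-0.2 = 0.9753
(1100/2900)^0.297 = 0.3793^0.297 = 0.7498
Ratio = 0.9753 × 0.7498 = 0.7313
D_Moon = 0.7313 × 1.40 km = 1.02 km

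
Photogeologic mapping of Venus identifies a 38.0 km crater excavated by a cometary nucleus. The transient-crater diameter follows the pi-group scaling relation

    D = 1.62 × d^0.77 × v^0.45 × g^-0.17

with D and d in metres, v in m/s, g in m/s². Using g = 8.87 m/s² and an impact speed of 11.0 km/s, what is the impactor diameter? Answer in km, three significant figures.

d ≈ 3.34 km

Rearranging for d: d = [D / (1.62 · 11000^0.45 · 8.87^-0.17)]^(1/0.77).
D = 38000 m.
11000^0.45 = 65.86
8.87^-0.17 = 0.6900
Denominator = 1.62 × 65.86 × 0.6900 = 73.62
D / 73.62 = 38000 / 73.62 = 516.2
d = 516.2^(1/0.77) = 516.2^1.2987 = 3335 m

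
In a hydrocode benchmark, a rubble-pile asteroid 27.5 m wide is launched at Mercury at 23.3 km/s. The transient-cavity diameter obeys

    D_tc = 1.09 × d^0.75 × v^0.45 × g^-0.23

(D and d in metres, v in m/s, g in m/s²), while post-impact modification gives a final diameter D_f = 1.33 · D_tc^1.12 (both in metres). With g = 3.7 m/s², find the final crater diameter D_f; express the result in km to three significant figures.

v = 23300 m/s.
d^0.75 = 27.5^0.75 = 12.01
v^0.45 = 23300^0.45 = 92.32
g^-0.23 = 3.7^-0.23 = 0.7401
D_tc = 1.09 × 12.01 × 92.32 × 0.7401 = 894.4 m
D_f = 1.33 × (894.4)^1.12 = 2689 m
     = 2.689 km

D_f ≈ 2.69 km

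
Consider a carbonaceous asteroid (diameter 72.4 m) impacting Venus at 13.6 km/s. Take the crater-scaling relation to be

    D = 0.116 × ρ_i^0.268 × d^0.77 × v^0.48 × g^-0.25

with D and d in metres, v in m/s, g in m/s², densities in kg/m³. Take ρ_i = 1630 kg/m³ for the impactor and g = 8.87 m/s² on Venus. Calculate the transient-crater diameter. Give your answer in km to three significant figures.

D ≈ 1.27 km

In SI units: v = 13600 m/s.
ρ_i^0.268 = 1630^0.268 = 7.259
d^0.77 = 72.4^0.77 = 27.04
v^0.48 = 13600^0.48 = 96.40
g^-0.25 = 8.87^-0.25 = 0.5795
D = 0.116 × 7.259 × 27.04 × 96.40 × 0.5795 = 1272 m
   = 1.272 km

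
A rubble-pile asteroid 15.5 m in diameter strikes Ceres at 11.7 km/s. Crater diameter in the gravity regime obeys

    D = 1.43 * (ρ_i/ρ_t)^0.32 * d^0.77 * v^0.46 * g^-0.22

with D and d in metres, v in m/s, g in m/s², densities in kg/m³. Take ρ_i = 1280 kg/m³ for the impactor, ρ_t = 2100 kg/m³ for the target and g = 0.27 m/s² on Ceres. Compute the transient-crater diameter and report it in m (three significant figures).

In SI units: v = 11700 m/s.
(ρ_i/ρ_t)^0.32 = (1280/2100)^0.32 = 0.8535
d^0.77 = 15.5^0.77 = 8.252
v^0.46 = 11700^0.46 = 74.36
g^-0.22 = 0.27^-0.22 = 1.334
D = 1.43 × 0.8535 × 8.252 × 74.36 × 1.334 = 999.1 m

D ≈ 999 m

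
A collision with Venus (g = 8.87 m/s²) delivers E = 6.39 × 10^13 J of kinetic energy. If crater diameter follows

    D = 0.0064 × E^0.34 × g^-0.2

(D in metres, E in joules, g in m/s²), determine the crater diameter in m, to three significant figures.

D ≈ 204 m

E^0.34 = (6.39 × 10^13)^0.34 = 4.942 × 10^4
g^-0.2 = 8.87^-0.2 = 0.6463
D = 0.0064 × 4.942 × 10^4 × 0.6463 = 204.4 m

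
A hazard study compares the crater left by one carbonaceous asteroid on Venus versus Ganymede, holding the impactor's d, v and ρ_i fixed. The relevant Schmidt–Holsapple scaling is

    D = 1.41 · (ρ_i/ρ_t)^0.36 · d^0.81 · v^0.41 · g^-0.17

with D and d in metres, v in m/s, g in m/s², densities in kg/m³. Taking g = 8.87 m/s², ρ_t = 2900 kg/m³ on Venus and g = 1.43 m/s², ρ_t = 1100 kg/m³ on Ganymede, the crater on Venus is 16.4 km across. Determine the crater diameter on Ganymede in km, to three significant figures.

The impactor-only factors (d, v, ρ_i) cancel in the ratio, leaving D_Ganymede/D_Venus = (g_Ganymede/g_Venus)^-0.17 · (ρ_t,Venus/ρ_t,Ganymede)^0.36.
(1.43/8.87)^-0.17 = 0.1612^-0.17 = 1.364
(2900/1100)^0.36 = 2.636^0.36 = 1.418
Ratio = 1.364 × 1.418 = 1.934
D_Ganymede = 1.934 × 16.4 km = 31.7 km

D ≈ 31.7 km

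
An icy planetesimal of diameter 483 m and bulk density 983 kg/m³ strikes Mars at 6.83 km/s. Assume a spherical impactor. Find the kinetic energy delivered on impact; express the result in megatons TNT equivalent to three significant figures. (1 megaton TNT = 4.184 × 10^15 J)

E ≈ 323 Mt TNT

v = 6830 m/s.
Mass m = (π/6) ρ d³ = (π/6) × 983 × (483)³ = 5.800 × 10^10 kg
E = ½ m v² = 0.5 × 5.800 × 10^10 × (6830)² = 1.353 × 10^18 J
   = 1.353 × 10^18 / 4.184×10^15 = 323.4 Mt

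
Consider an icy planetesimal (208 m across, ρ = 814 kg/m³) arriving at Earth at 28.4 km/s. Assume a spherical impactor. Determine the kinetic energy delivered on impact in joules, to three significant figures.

v = 28400 m/s.
Mass m = (π/6) ρ d³ = (π/6) × 814 × (208)³ = 3.835 × 10^9 kg
E = ½ m v² = 0.5 × 3.835 × 10^9 × (28400)² = 1.547 × 10^18 J

E ≈ 1.55 × 10^18 J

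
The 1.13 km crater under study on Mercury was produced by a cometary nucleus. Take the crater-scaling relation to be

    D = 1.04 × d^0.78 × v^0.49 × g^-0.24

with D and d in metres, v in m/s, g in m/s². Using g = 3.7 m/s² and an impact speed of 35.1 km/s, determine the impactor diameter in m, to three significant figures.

Rearranging for d: d = [D / (1.04 · 35100^0.49 · 3.7^-0.24)]^(1/0.78).
D = 1130 m.
35100^0.49 = 168.7
3.7^-0.24 = 0.7305
Denominator = 1.04 × 168.7 × 0.7305 = 128.2
D / 128.2 = 1130 / 128.2 = 8.814
d = 8.814^(1/0.78) = 8.814^1.2821 = 16.29 m

d ≈ 16.3 m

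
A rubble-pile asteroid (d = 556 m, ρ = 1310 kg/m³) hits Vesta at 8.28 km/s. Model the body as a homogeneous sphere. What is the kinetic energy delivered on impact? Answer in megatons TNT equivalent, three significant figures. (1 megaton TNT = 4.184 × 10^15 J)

v = 8280 m/s.
Mass m = (π/6) ρ d³ = (π/6) × 1310 × (556)³ = 1.179 × 10^11 kg
E = ½ m v² = 0.5 × 1.179 × 10^11 × (8280)² = 4.042 × 10^18 J
   = 4.042 × 10^18 / 4.184×10^15 = 966.1 Mt

E ≈ 966 Mt TNT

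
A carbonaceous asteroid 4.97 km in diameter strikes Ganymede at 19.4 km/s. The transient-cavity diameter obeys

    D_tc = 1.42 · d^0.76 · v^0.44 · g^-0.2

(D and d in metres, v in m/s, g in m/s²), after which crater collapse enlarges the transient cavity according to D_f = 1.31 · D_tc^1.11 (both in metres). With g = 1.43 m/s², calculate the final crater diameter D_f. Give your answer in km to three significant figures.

In SI: d = 4970 m, v = 19400 m/s.
d^0.76 = 4970^0.76 = 644.5
v^0.44 = 19400^0.44 = 77.03
g^-0.2 = 1.43^-0.2 = 0.9310
D_tc = 1.42 × 644.5 × 77.03 × 0.9310 = 65630 m
D_f = 1.31 × (65630)^1.11 = 2.912 × 10^5 m
     = 291.2 km

D_f ≈ 291 km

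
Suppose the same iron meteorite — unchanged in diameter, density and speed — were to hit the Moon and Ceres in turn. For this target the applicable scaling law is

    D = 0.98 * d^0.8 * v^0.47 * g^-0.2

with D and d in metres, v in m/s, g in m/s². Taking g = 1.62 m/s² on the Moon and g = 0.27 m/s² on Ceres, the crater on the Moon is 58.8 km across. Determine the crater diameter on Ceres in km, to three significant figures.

All impactor-dependent factors cancel in the ratio, leaving D_Ceres/D_Moon = (g_Ceres/g_Moon)^-0.2.
(0.27/1.62)^-0.2 = 0.1667^-0.2 = 1.431
D_Ceres = 1.431 × 58.8 km = 84.1 km

D ≈ 84.1 km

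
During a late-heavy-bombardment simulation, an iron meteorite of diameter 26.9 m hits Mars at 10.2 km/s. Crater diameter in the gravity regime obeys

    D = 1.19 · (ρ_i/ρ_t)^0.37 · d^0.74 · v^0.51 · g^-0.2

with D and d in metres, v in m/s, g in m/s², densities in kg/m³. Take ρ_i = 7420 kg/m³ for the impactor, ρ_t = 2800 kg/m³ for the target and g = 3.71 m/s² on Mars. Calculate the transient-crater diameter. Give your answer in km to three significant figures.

D ≈ 1.66 km

In SI units: v = 10200 m/s.
(ρ_i/ρ_t)^0.37 = (7420/2800)^0.37 = 1.434
d^0.74 = 26.9^0.74 = 11.43
v^0.51 = 10200^0.51 = 110.8
g^-0.2 = 3.71^-0.2 = 0.7694
D = 1.19 × 1.434 × 11.43 × 110.8 × 0.7694 = 1663 m
   = 1.663 km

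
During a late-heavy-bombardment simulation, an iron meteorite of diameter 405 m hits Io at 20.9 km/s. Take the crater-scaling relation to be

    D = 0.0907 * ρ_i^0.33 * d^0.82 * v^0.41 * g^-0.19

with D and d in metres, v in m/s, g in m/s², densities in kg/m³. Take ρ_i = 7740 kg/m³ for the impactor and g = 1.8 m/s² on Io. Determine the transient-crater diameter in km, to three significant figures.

D ≈ 12.6 km

In SI units: v = 20900 m/s.
ρ_i^0.33 = 7740^0.33 = 19.20
d^0.82 = 405^0.82 = 137.4
v^0.41 = 20900^0.41 = 59.06
g^-0.19 = 1.8^-0.19 = 0.8943
D = 0.0907 × 19.20 × 137.4 × 59.06 × 0.8943 = 12638 m
   = 12.64 km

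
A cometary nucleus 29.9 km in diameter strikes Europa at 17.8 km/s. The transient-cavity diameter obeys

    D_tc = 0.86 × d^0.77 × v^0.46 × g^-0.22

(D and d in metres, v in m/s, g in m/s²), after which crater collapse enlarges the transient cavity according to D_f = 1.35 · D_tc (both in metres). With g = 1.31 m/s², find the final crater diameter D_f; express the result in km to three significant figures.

In SI: d = 29900 m, v = 17800 m/s.
d^0.77 = 29900^0.77 = 2794
v^0.46 = 17800^0.46 = 90.20
g^-0.22 = 1.31^-0.22 = 0.9423
D_tc = 0.86 × 2794 × 90.20 × 0.9423 = 2.042 × 10^5 m
D_f = 1.35 × 2.042 × 10^5 = 2.757 × 10^5 m
     = 275.7 km

D_f ≈ 276 km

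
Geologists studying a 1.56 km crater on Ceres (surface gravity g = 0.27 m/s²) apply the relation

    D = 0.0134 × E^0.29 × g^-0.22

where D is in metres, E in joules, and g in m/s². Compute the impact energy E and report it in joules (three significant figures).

E ≈ 1.09 × 10^17 J

Rearranging: E = [D / (0.0134 · g^-0.22)]^(1/0.29).
D = 1560 m.
g^-0.22 = 0.27^-0.22 = 1.334
D / (0.0134 × 1.334) = 1560 / (0.01788) = 8.725 × 10^4
E = (8.725 × 10^4)^3.4483 = 1.090 × 10^17 J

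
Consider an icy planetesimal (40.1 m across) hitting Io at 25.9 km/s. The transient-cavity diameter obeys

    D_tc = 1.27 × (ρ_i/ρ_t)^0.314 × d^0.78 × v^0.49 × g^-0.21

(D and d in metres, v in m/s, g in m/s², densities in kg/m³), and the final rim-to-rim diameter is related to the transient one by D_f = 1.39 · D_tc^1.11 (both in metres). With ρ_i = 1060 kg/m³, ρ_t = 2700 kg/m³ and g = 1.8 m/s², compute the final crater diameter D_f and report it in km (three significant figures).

v = 25900 m/s.
(ρ_i/ρ_t)^0.314 = (1060/2700)^0.314 = 0.7456
d^0.78 = 40.1^0.78 = 17.80
v^0.49 = 25900^0.49 = 145.4
g^-0.21 = 1.8^-0.21 = 0.8839
D_tc = 1.27 × 0.7456 × 17.80 × 145.4 × 0.8839 = 2166 m
D_f = 1.39 × (2166)^1.11 = 7008 m
     = 7.008 km

D_f ≈ 7.01 km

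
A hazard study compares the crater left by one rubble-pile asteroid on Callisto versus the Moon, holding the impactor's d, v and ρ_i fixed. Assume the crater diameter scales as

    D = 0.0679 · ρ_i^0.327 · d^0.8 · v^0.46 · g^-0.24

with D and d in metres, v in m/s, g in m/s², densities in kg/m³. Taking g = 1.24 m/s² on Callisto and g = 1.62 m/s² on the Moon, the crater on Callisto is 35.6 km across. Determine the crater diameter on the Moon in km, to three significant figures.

All impactor-dependent factors cancel in the ratio, leaving D_Moon/D_Callisto = (g_Moon/g_Callisto)^-0.24.
(1.62/1.24)^-0.24 = 1.306^-0.24 = 0.9379
D_Moon = 0.9379 × 35.6 km = 33.4 km

D ≈ 33.4 km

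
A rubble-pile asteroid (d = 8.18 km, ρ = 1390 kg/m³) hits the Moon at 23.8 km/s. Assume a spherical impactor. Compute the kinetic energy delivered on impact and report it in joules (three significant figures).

d = 8180 m; v = 23800 m/s.
Mass m = (π/6) ρ d³ = (π/6) × 1390 × (8180)³ = 3.984 × 10^14 kg
E = ½ m v² = 0.5 × 3.984 × 10^14 × (23800)² = 1.128 × 10^23 J

E ≈ 1.13 × 10^23 J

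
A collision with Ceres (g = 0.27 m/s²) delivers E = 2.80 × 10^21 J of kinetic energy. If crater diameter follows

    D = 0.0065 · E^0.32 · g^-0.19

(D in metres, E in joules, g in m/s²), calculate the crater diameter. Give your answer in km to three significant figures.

E^0.32 = (2.80 × 10^21)^0.32 = 7.296 × 10^6
g^-0.19 = 0.27^-0.19 = 1.282
D = 0.0065 × 7.296 × 10^6 × 1.282 = 60798 m
   = 60.80 km

D ≈ 60.8 km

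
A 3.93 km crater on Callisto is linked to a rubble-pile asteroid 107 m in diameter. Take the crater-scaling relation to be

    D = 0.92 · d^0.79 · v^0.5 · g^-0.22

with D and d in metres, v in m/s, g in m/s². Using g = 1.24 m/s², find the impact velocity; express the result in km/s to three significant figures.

v ≈ 12.5 km/s

Rearranging for v: v = [D / (0.92 · 107^0.79 · 1.24^-0.22)]^(1/0.5).
D = 3930 m.
107^0.79 = 40.11
1.24^-0.22 = 0.9538
Denominator = 0.92 × 40.11 × 0.9538 = 35.20
D / 35.20 = 3930 / 35.20 = 111.6
v = 111.6^(1/0.5) = 111.6^2 = 12455 m/s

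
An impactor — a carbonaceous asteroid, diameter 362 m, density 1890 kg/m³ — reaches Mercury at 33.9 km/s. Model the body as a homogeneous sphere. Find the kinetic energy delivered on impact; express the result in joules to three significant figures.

v = 33900 m/s.
Mass m = (π/6) ρ d³ = (π/6) × 1890 × (362)³ = 4.694 × 10^10 kg
E = ½ m v² = 0.5 × 4.694 × 10^10 × (33900)² = 2.697 × 10^19 J

E ≈ 2.70 × 10^19 J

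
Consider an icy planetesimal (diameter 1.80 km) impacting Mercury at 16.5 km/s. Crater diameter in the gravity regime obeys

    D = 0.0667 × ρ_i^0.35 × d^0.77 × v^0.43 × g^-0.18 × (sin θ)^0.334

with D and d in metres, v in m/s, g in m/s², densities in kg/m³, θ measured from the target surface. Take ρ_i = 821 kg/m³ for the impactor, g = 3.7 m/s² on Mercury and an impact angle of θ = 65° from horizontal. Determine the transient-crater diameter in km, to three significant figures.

D ≈ 11.2 km

In SI units: d = 1800 m, v = 16500 m/s.
ρ_i^0.35 = 821^0.35 = 10.47
d^0.77 = 1800^0.77 = 321.0
v^0.43 = 16500^0.43 = 65.09
g^-0.18 = 3.7^-0.18 = 0.7902
(sin 65°)^0.334 = 0.9063^0.334 = 0.9677
D = 0.0667 × 10.47 × 321.0 × 65.09 × 0.7902 × 0.9677 = 11158 m
   = 11.16 km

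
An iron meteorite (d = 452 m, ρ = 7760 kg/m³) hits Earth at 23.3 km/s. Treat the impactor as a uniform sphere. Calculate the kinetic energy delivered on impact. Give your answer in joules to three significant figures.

E ≈ 1.02 × 10^20 J

v = 23300 m/s.
Mass m = (π/6) ρ d³ = (π/6) × 7760 × (452)³ = 3.752 × 10^11 kg
E = ½ m v² = 0.5 × 3.752 × 10^11 × (23300)² = 1.018 × 10^20 J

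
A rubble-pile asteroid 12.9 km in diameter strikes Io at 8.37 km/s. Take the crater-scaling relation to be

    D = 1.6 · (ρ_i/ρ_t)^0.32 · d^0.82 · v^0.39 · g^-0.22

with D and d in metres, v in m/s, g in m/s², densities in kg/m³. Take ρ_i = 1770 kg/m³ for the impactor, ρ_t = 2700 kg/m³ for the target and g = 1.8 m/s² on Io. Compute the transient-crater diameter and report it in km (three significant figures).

D ≈ 97.7 km

In SI units: d = 12900 m, v = 8370 m/s.
(ρ_i/ρ_t)^0.32 = (1770/2700)^0.32 = 0.8736
d^0.82 = 12900^0.82 = 2348
v^0.39 = 8370^0.39 = 33.87
g^-0.22 = 1.8^-0.22 = 0.8787
D = 1.6 × 0.8736 × 2348 × 33.87 × 0.8787 = 97676 m
   = 97.68 km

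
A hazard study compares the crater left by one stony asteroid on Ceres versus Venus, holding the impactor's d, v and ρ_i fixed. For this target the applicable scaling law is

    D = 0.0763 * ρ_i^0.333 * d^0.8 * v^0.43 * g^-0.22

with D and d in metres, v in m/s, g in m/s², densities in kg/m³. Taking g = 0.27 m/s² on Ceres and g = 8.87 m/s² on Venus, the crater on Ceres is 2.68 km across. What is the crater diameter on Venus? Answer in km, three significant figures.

D ≈ 1.24 km

All impactor-dependent factors cancel in the ratio, leaving D_Venus/D_Ceres = (g_Venus/g_Ceres)^-0.22.
(8.87/0.27)^-0.22 = 32.85^-0.22 = 0.4638
D_Venus = 0.4638 × 2.68 km = 1.24 km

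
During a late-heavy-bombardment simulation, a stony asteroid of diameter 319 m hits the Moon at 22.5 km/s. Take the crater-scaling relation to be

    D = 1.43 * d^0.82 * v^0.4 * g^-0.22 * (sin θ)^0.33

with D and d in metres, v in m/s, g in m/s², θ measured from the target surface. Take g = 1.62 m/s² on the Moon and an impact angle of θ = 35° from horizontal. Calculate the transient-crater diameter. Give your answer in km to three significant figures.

D ≈ 6.66 km

In SI units: v = 22500 m/s.
d^0.82 = 319^0.82 = 113.0
v^0.4 = 22500^0.4 = 55.06
g^-0.22 = 1.62^-0.22 = 0.8993
(sin 35°)^0.33 = 0.5736^0.33 = 0.8324
D = 1.43 × 113.0 × 55.06 × 0.8993 × 0.8324 = 6660 m
   = 6.660 km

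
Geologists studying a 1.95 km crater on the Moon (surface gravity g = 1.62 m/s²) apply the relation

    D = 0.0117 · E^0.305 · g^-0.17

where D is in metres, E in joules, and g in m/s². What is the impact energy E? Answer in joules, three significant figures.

Rearranging: E = [D / (0.0117 · g^-0.17)]^(1/0.305).
D = 1950 m.
g^-0.17 = 1.62^-0.17 = 0.9213
D / (0.0117 × 0.9213) = 1950 / (0.01078) = 1.809 × 10^5
E = (1.809 × 10^5)^3.2787 = 1.728 × 10^17 J

E ≈ 1.73 × 10^17 J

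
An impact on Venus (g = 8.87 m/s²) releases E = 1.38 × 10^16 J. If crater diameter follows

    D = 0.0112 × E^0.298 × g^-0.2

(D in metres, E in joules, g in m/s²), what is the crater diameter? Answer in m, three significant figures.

E^0.298 = (1.38 × 10^16)^0.298 = 6.452 × 10^4
g^-0.2 = 8.87^-0.2 = 0.6463
D = 0.0112 × 6.452 × 10^4 × 0.6463 = 467.0 m

D ≈ 467 m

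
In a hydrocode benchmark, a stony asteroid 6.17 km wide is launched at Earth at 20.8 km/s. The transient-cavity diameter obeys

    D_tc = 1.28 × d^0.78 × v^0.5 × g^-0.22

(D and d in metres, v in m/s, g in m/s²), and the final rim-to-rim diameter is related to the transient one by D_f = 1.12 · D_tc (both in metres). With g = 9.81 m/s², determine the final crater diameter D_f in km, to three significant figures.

D_f ≈ 113 km

In SI: d = 6170 m, v = 20800 m/s.
d^0.78 = 6170^0.78 = 904.5
v^0.5 = 20800^0.5 = 144.2
g^-0.22 = 9.81^-0.22 = 0.6051
D_tc = 1.28 × 904.5 × 144.2 × 0.6051 = 1.010 × 10^5 m
D_f = 1.12 × 1.010 × 10^5 = 1.131 × 10^5 m
     = 113.1 km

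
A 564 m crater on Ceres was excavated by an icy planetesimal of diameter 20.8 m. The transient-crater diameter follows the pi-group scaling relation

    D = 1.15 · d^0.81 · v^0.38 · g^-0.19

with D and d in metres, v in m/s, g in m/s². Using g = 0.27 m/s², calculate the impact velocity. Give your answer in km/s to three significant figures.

Rearranging for v: v = [D / (1.15 · 20.8^0.81 · 0.27^-0.19)]^(1/0.38).
20.8^0.81 = 11.69
0.27^-0.19 = 1.282
Denominator = 1.15 × 11.69 × 1.282 = 17.23
D / 17.23 = 564 / 17.23 = 32.73
v = 32.73^(1/0.38) = 32.73^2.6316 = 9699 m/s

v ≈ 9.70 km/s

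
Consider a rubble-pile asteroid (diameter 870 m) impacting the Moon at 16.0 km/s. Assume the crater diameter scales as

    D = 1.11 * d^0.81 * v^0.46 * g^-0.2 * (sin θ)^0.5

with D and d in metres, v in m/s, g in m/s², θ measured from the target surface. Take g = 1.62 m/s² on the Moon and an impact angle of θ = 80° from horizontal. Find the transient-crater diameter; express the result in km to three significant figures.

In SI units: v = 16000 m/s.
d^0.81 = 870^0.81 = 240.4
v^0.46 = 16000^0.46 = 85.88
g^-0.2 = 1.62^-0.2 = 0.9080
(sin 80°)^0.5 = 0.9848^0.5 = 0.9924
D = 1.11 × 240.4 × 85.88 × 0.9080 × 0.9924 = 20650 m
   = 20.65 km

D ≈ 20.7 km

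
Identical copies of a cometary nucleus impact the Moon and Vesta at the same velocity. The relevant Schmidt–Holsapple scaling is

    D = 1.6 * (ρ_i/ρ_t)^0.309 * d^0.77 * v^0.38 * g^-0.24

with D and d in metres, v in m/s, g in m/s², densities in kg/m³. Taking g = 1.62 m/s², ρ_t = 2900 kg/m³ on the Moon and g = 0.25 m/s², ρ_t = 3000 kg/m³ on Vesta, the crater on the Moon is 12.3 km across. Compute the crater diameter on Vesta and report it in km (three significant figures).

The impactor-only factors (d, v, ρ_i) cancel in the ratio, leaving D_Vesta/D_Moon = (g_Vesta/g_Moon)^-0.24 · (ρ_t,Moon/ρ_t,Vesta)^0.309.
(0.25/1.62)^-0.24 = 0.1543^-0.24 = 1.566
(2900/3000)^0.309 = 0.9667^0.309 = 0.9896
Ratio = 1.566 × 0.9896 = 1.550
D_Vesta = 1.550 × 12.3 km = 19.1 km

D ≈ 19.1 km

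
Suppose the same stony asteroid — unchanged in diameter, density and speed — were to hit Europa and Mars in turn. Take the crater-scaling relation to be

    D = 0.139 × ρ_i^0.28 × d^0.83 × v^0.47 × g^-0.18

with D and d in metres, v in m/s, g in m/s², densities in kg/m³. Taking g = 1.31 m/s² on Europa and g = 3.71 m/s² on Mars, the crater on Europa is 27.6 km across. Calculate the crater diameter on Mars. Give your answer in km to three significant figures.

All impactor-dependent factors cancel in the ratio, leaving D_Mars/D_Europa = (g_Mars/g_Europa)^-0.18.
(3.71/1.31)^-0.18 = 2.832^-0.18 = 0.8291
D_Mars = 0.8291 × 27.6 km = 22.9 km

D ≈ 22.9 km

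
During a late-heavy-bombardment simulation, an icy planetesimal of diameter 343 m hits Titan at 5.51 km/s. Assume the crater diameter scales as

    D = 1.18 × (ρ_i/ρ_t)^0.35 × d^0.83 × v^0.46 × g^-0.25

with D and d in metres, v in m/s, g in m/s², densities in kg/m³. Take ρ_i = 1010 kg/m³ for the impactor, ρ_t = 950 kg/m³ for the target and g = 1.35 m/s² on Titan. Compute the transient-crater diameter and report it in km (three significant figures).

In SI units: v = 5510 m/s.
(ρ_i/ρ_t)^0.35 = (1010/950)^0.35 = 1.022
d^0.83 = 343^0.83 = 127.1
v^0.46 = 5510^0.46 = 52.59
g^-0.25 = 1.35^-0.25 = 0.9277
D = 1.18 × 1.022 × 127.1 × 52.59 × 0.9277 = 7478 m
   = 7.478 km

D ≈ 7.48 km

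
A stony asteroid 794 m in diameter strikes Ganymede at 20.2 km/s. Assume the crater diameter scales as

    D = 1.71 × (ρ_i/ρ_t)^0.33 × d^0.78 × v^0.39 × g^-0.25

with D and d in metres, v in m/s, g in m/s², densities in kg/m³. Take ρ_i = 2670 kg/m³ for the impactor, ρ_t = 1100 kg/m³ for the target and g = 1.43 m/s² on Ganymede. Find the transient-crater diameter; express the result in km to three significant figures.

D ≈ 18.3 km

In SI units: v = 20200 m/s.
(ρ_i/ρ_t)^0.33 = (2670/1100)^0.33 = 1.340
d^0.78 = 794^0.78 = 182.8
v^0.39 = 20200^0.39 = 47.76
g^-0.25 = 1.43^-0.25 = 0.9145
D = 1.71 × 1.340 × 182.8 × 47.76 × 0.9145 = 18295 m
   = 18.29 km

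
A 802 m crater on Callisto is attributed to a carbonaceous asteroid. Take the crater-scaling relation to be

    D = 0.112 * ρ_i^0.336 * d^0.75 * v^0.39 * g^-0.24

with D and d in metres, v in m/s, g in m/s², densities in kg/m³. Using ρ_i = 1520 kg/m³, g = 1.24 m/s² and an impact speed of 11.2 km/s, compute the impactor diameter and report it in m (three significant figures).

Rearranging for d: d = [D / (0.112 · 1520^0.336 · 11200^0.39 · 1.24^-0.24)]^(1/0.75).
1520^0.336 = 11.72
11200^0.39 = 37.95
1.24^-0.24 = 0.9497
Denominator = 0.112 × 11.72 × 37.95 × 0.9497 = 47.31
D / 47.31 = 802 / 47.31 = 16.95
d = 16.95^(1/0.75) = 16.95^1.3333 = 43.54 m

d ≈ 43.5 m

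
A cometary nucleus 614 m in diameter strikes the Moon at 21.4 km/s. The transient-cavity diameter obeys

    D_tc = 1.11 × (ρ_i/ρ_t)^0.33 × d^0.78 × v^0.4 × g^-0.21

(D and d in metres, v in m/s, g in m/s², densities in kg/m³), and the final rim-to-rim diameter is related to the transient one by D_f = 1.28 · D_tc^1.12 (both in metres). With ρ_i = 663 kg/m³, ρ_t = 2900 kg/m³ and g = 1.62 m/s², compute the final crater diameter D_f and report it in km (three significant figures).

D_f ≈ 17.7 km

v = 21400 m/s.
(ρ_i/ρ_t)^0.33 = (663/2900)^0.33 = 0.6145
d^0.78 = 614^0.78 = 149.5
v^0.4 = 21400^0.4 = 53.97
g^-0.21 = 1.62^-0.21 = 0.9037
D_tc = 1.11 × 0.6145 × 149.5 × 53.97 × 0.9037 = 4974 m
D_f = 1.28 × (4974)^1.12 = 17682 m
     = 17.68 km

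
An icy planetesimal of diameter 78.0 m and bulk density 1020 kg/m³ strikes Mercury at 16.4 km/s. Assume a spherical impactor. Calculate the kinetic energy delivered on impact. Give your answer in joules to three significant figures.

v = 16400 m/s.
Mass m = (π/6) ρ d³ = (π/6) × 1020 × (78)³ = 2.534 × 10^8 kg
E = ½ m v² = 0.5 × 2.534 × 10^8 × (16400)² = 3.408 × 10^16 J

E ≈ 3.41 × 10^16 J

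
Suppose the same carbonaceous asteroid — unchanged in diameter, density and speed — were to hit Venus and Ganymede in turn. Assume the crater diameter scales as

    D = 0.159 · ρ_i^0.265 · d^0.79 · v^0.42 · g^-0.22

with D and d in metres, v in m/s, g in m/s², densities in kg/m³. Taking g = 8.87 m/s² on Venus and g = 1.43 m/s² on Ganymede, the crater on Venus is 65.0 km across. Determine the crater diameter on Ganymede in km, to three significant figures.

All impactor-dependent factors cancel in the ratio, leaving D_Ganymede/D_Venus = (g_Ganymede/g_Venus)^-0.22.
(1.43/8.87)^-0.22 = 0.1612^-0.22 = 1.494
D_Ganymede = 1.494 × 65.0 km = 97.1 km

D ≈ 97.1 km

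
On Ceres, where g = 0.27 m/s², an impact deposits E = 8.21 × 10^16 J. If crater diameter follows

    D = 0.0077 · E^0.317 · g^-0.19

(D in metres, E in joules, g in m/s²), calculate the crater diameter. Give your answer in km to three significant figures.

E^0.317 = (8.21 × 10^16)^0.317 = 2.301 × 10^5
g^-0.19 = 0.27^-0.19 = 1.282
D = 0.0077 × 2.301 × 10^5 × 1.282 = 2271 m
   = 2.271 km

D ≈ 2.27 km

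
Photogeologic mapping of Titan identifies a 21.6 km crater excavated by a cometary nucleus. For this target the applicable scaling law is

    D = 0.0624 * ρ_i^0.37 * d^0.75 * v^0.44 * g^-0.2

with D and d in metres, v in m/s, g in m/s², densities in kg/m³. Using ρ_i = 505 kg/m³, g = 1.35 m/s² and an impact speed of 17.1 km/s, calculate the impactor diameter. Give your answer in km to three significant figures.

d ≈ 4.01 km

Rearranging for d: d = [D / (0.0624 · 505^0.37 · 17100^0.44 · 1.35^-0.2)]^(1/0.75).
D = 21600 m.
505^0.37 = 10.01
17100^0.44 = 72.86
1.35^-0.2 = 0.9417
Denominator = 0.0624 × 10.01 × 72.86 × 0.9417 = 42.86
D / 42.86 = 21600 / 42.86 = 504.0
d = 504.0^(1/0.75) = 504.0^1.3333 = 4010 m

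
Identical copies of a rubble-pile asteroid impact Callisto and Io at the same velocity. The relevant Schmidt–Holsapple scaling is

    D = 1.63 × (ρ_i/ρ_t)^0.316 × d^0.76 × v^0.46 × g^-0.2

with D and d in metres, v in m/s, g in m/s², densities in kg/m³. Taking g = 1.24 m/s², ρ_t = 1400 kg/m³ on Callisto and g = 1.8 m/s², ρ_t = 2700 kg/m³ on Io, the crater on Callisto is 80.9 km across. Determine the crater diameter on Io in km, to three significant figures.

The impactor-only factors (d, v, ρ_i) cancel in the ratio, leaving D_Io/D_Callisto = (g_Io/g_Callisto)^-0.2 · (ρ_t,Callisto/ρ_t,Io)^0.316.
(1.8/1.24)^-0.2 = 1.452^-0.2 = 0.9281
(1400/2700)^0.316 = 0.5185^0.316 = 0.8126
Ratio = 0.9281 × 0.8126 = 0.7542
D_Io = 0.7542 × 80.9 km = 61.0 km

D ≈ 61.0 km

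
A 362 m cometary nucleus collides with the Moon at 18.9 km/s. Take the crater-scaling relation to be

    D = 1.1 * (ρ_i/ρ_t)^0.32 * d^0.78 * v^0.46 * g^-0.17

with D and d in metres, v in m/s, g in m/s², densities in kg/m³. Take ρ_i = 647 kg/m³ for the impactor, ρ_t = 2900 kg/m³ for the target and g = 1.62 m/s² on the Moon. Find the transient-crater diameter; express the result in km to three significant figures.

D ≈ 5.76 km

In SI units: v = 18900 m/s.
(ρ_i/ρ_t)^0.32 = (647/2900)^0.32 = 0.6188
d^0.78 = 362^0.78 = 99.04
v^0.46 = 18900^0.46 = 92.72
g^-0.17 = 1.62^-0.17 = 0.9213
D = 1.1 × 0.6188 × 99.04 × 92.72 × 0.9213 = 5759 m
   = 5.759 km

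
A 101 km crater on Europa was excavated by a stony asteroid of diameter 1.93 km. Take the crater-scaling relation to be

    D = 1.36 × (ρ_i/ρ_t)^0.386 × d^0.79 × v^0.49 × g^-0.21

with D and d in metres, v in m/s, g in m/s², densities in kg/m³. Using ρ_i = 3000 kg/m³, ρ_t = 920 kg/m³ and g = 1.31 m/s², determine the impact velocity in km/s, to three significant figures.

v ≈ 19.5 km/s

Rearranging for v: v = [D / (1.36 · (3000/920)^0.386 · 1930^0.79 · 1.31^-0.21)]^(1/0.49).
D = 101000 m.
(3000/920)^0.386 = 1.578
1930^0.79 = 394.1
1.31^-0.21 = 0.9449
Denominator = 1.36 × 1.578 × 394.1 × 0.9449 = 799.2
D / 799.2 = 101000 / 799.2 = 126.4
v = 126.4^(1/0.49) = 126.4^2.0408 = 19465 m/s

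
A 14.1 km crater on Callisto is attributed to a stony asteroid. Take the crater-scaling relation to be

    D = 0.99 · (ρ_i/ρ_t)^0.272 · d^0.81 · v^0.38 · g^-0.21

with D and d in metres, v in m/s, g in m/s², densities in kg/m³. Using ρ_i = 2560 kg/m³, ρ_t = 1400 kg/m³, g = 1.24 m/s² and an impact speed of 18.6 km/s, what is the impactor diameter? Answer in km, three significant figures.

Rearranging for d: d = [D / (0.99 · (2560/1400)^0.272 · 18600^0.38 · 1.24^-0.21)]^(1/0.81).
D = 14100 m.
(2560/1400)^0.272 = 1.178
18600^0.38 = 41.92
1.24^-0.21 = 0.9558
Denominator = 0.99 × 1.178 × 41.92 × 0.9558 = 46.73
D / 46.73 = 14100 / 46.73 = 301.7
d = 301.7^(1/0.81) = 301.7^1.2346 = 1152 m

d ≈ 1.15 km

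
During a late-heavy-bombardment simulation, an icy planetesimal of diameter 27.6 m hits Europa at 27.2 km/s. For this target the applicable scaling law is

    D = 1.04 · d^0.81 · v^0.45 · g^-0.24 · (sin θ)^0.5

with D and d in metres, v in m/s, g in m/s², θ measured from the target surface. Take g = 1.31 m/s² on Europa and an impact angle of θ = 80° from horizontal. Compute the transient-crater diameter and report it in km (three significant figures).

In SI units: v = 27200 m/s.
d^0.81 = 27.6^0.81 = 14.69
v^0.45 = 27200^0.45 = 98.98
g^-0.24 = 1.31^-0.24 = 0.9372
(sin 80°)^0.5 = 0.9848^0.5 = 0.9924
D = 1.04 × 14.69 × 98.98 × 0.9372 × 0.9924 = 1406 m
   = 1.406 km

D ≈ 1.41 km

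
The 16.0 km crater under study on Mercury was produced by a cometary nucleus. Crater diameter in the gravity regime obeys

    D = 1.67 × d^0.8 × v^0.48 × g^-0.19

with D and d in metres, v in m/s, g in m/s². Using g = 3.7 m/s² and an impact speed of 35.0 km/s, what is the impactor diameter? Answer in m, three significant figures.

Rearranging for d: d = [D / (1.67 · 35000^0.48 · 3.7^-0.19)]^(1/0.8).
D = 16000 m.
35000^0.48 = 151.8
3.7^-0.19 = 0.7799
Denominator = 1.67 × 151.8 × 0.7799 = 197.7
D / 197.7 = 16000 / 197.7 = 80.93
d = 80.93^(1/0.8) = 80.93^1.25 = 242.7 m

d ≈ 243 m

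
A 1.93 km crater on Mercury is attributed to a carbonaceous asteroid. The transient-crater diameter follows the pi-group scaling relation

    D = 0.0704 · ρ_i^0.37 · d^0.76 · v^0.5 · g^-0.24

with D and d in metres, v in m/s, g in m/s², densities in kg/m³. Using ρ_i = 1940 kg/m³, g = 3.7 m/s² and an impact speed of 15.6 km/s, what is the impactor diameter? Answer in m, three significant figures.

Rearranging for d: d = [D / (0.0704 · 1940^0.37 · 15600^0.5 · 3.7^-0.24)]^(1/0.76).
D = 1930 m.
1940^0.37 = 16.46
15600^0.5 = 124.9
3.7^-0.24 = 0.7305
Denominator = 0.0704 × 16.46 × 124.9 × 0.7305 = 105.7
D / 105.7 = 1930 / 105.7 = 18.26
d = 18.26^(1/0.76) = 18.26^1.3158 = 45.70 m

d ≈ 45.7 m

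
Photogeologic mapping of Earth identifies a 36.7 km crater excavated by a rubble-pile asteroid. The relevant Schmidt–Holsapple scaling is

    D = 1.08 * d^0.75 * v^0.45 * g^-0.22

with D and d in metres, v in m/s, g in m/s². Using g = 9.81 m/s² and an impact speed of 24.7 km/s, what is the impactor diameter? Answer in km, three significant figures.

Rearranging for d: d = [D / (1.08 · 24700^0.45 · 9.81^-0.22)]^(1/0.75).
D = 36700 m.
24700^0.45 = 94.78
9.81^-0.22 = 0.6051
Denominator = 1.08 × 94.78 × 0.6051 = 61.94
D / 61.94 = 36700 / 61.94 = 592.5
d = 592.5^(1/0.75) = 592.5^1.3333 = 4975 m

d ≈ 4.98 km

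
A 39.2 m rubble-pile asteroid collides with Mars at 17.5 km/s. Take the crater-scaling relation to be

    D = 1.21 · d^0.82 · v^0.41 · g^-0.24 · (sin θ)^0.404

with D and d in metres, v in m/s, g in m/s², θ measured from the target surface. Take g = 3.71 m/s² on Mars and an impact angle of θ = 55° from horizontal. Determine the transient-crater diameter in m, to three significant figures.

In SI units: v = 17500 m/s.
d^0.82 = 39.2^0.82 = 20.25
v^0.41 = 17500^0.41 = 54.91
g^-0.24 = 3.71^-0.24 = 0.7300
(sin 55°)^0.404 = 0.8192^0.404 = 0.9226
D = 1.21 × 20.25 × 54.91 × 0.7300 × 0.9226 = 906.1 m

D ≈ 906 m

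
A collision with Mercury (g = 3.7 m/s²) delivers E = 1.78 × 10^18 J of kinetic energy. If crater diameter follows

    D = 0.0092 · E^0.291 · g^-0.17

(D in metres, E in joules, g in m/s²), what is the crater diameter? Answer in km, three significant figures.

D ≈ 1.51 km

E^0.291 = (1.78 × 10^18)^0.291 = 2.046 × 10^5
g^-0.17 = 3.7^-0.17 = 0.8006
D = 0.0092 × 2.046 × 10^5 × 0.8006 = 1507 m
   = 1.507 km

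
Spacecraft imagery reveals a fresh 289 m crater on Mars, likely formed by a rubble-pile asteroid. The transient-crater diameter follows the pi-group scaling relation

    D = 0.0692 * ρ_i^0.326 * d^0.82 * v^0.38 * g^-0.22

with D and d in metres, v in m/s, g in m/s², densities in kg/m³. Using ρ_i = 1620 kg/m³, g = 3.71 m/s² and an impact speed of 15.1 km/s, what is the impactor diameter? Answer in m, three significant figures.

d ≈ 22.7 m

Rearranging for d: d = [D / (0.0692 · 1620^0.326 · 15100^0.38 · 3.71^-0.22)]^(1/0.82).
1620^0.326 = 11.13
15100^0.38 = 38.73
3.71^-0.22 = 0.7494
Denominator = 0.0692 × 11.13 × 38.73 × 0.7494 = 22.35
D / 22.35 = 289 / 22.35 = 12.93
d = 12.93^(1/0.82) = 12.93^1.2195 = 22.68 m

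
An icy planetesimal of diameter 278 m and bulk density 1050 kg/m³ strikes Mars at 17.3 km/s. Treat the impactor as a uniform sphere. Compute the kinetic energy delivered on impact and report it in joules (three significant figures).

E ≈ 1.77 × 10^18 J

v = 17300 m/s.
Mass m = (π/6) ρ d³ = (π/6) × 1050 × (278)³ = 1.181 × 10^10 kg
E = ½ m v² = 0.5 × 1.181 × 10^10 × (17300)² = 1.767 × 10^18 J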